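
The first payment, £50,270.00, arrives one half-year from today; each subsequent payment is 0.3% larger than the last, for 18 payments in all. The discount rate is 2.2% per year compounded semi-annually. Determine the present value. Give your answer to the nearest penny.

Periodic rate r = 0.022/2 per half-year; n is counted in half-years.
Growing ordinary annuity: PV = PMT₁ × [1 − ((1+g)/(1+r))^n] / (r − g) = 50,270 × [1 − ((1+0.003)/(1+r))^18] / (r − 0.003) = £837,282.81.

£837,282.81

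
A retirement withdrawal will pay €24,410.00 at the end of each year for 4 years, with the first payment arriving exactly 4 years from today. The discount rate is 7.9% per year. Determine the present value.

€64,502.68

Ordinary annuity of 4 payments, first payment at period 4.
Periodic rate r = 0.079 per year.
The ordinary-annuity PV formula values the stream one period before the first payment (period 3); discount that back 3 periods:
PV₀ = 24,410 × [1 − (1+r)^−4] / r × (1+r)^−3 = €64,502.68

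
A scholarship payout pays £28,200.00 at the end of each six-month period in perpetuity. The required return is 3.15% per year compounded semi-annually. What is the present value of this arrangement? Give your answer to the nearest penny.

£1,790,476.19

Periodic rate r = 0.0315/2 per half-year.
Level perpetuity: PV = PMT / r = 28,200 / (0.0315/2) = £1,790,476.19.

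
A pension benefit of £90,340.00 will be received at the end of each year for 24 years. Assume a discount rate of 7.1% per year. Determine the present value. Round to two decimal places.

This is an ordinary annuity: 24 payments of £90,340.00 at the end of each year.
Periodic rate r = 0.071 per year.
PV = PMT × [(1 − (1+r)^−n)/r] = 90,340 × [1 − (1+r)^−24] / r = £1,027,107.42

£1,027,107.42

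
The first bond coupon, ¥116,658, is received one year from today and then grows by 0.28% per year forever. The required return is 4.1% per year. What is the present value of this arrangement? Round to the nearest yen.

¥3,053,874

Periodic rate r = 0.041 per year.
Growing perpetuity (Gordon): PV = PMT₁ / (r − g) = 116,658 / (r − 0.0028) = ¥3,053,874.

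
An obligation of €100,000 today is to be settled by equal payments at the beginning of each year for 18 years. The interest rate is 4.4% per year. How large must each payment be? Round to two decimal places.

€7,814.45

Level annuity due; solve PV = PMT × [(1 − (1+r)^−n)/r] × (1+r) for PMT.
Periodic rate r = 0.044 per year.
With n = 18: PMT = 100,000 / ([(1 − (1+r)^−n)/r] × (1+r)) = €7,814.45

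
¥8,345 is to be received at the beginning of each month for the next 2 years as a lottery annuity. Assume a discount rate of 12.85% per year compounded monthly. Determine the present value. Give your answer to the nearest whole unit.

¥177,672

This is an annuity due: 24 payments of ¥8,345 at the beginning of each month.
Periodic rate r = 0.1285/12 per month; n is counted in months.
PV = PMT × [(1 − (1+r)^−n)/r] × (1+r) = 8,345 × [1 − (1+r)^−24] / r × (1+r) = ¥177,672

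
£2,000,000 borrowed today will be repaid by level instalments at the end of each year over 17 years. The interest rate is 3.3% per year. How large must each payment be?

£155,598.11

Level ordinary annuity; solve PV = PMT × [(1 − (1+r)^−n)/r] for PMT.
Periodic rate r = 0.033 per year.
With n = 17: PMT = 2,000,000 / ([(1 − (1+r)^−n)/r]) = £155,598.11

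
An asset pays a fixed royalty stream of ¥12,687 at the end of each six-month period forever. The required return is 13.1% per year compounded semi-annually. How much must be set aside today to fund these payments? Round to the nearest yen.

Periodic rate r = 0.131/2 per half-year.
Level perpetuity: PV = PMT / r = 12,687 / (0.131/2) = ¥193,695.

¥193,695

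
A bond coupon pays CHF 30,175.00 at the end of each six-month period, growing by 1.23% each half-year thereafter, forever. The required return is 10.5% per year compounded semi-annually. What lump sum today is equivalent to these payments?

Periodic rate r = 0.105/2 per half-year.
Growing perpetuity (Gordon): PV = PMT₁ / (r − g) = 30,175 / (r − 0.0123) = CHF 750,621.89.

CHF 750,621.89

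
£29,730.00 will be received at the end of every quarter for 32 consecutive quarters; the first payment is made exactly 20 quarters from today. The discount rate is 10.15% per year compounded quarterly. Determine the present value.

£401,393.60

Ordinary annuity of 32 payments, first payment at period 20.
Periodic rate r = 0.1015/4 per quarter; n is counted in quarters.
The ordinary-annuity PV formula values the stream one period before the first payment (period 19); discount that back 19 periods:
PV₀ = 29,730 × [1 − (1+r)^−32] / r × (1+r)^−19 = £401,393.60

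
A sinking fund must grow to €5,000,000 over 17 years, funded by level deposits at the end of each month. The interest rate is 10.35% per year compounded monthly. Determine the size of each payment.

€9,048.72

Level ordinary annuity; solve FV = PMT × [((1+r)^n − 1)/r] for PMT.
Periodic rate r = 0.1035/12 per month; n is counted in months.
With n = 204: PMT = 5,000,000 / ([((1+r)^n − 1)/r]) = €9,048.72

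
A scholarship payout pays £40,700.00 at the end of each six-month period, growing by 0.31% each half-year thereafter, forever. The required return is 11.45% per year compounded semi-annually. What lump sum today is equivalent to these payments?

£751,615.88

Periodic rate r = 0.1145/2 per half-year.
Growing perpetuity (Gordon): PV = PMT₁ / (r − g) = 40,700 / (r − 0.0031) = £751,615.88.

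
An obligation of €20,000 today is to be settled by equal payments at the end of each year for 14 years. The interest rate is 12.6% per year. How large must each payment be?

€3,110.62

Level ordinary annuity; solve PV = PMT × [(1 − (1+r)^−n)/r] for PMT.
Periodic rate r = 0.126 per year.
With n = 14: PMT = 20,000 / ([(1 − (1+r)^−n)/r]) = €3,110.62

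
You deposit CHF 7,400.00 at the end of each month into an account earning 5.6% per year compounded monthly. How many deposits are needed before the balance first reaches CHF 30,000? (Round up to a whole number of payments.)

Periodic rate r = 0.056/12 per month; n is counted in months.
Ordinary annuity FV: 30,000 = 7,400 × [((1+r)^n − 1)/r].
(1+r)^n = 1 + 30,000 × r / 7,400, so n = ln(1 + 30,000·r/7,400) / ln(1+r) = 4.03.
Round up to a whole number of payments: n = 5.

5 payments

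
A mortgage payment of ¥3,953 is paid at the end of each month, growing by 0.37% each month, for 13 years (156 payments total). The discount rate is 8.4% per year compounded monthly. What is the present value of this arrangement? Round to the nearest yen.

¥480,039

Periodic rate r = 0.084/12 per month; n is counted in months.
Growing ordinary annuity: PV = PMT₁ × [1 − ((1+g)/(1+r))^n] / (r − g) = 3,953 × [1 − ((1+0.0037)/(1+r))^156] / (r − 0.0037) = ¥480,039.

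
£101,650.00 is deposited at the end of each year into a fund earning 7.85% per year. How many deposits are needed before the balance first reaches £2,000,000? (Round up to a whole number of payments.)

13 payments

Periodic rate r = 0.0785 per year.
Ordinary annuity FV: 2,000,000 = 101,650 × [((1+r)^n − 1)/r].
(1+r)^n = 1 + 2,000,000 × r / 101,650, so n = ln(1 + 2,000,000·r/101,650) / ln(1+r) = 12.36.
Round up to a whole number of payments: n = 13.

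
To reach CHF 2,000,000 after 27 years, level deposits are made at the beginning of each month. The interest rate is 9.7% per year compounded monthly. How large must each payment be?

Level annuity due; solve FV = PMT × [((1+r)^n − 1)/r] × (1+r) for PMT.
Periodic rate r = 0.097/12 per month; n is counted in months.
With n = 324: PMT = 2,000,000 / ([((1+r)^n − 1)/r] × (1+r)) = CHF 1,274.98

CHF 1,274.98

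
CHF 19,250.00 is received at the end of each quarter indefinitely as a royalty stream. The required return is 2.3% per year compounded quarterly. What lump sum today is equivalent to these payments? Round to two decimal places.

Periodic rate r = 0.023/4 per quarter.
Level perpetuity: PV = PMT / r = 19,250 / (0.023/4) = CHF 3,347,826.09.

CHF 3,347,826.09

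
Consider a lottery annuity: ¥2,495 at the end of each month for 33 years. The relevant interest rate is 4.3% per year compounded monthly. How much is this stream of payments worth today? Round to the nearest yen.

This is an ordinary annuity: 396 payments of ¥2,495 at the end of each month.
Periodic rate r = 0.043/12 per month; n is counted in months.
PV = PMT × [(1 − (1+r)^−n)/r] = 2,495 × [1 − (1+r)^−396] / r = ¥527,382

¥527,382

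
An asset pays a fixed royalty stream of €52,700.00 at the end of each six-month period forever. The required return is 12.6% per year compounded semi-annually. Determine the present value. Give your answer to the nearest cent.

€836,507.94

Periodic rate r = 0.126/2 per half-year.
Level perpetuity: PV = PMT / r = 52,700 / (0.126/2) = €836,507.94.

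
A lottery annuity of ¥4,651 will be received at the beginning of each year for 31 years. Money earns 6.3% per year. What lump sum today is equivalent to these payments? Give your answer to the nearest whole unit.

¥66,668

This is an annuity due: 31 payments of ¥4,651 at the beginning of each year.
Periodic rate r = 0.063 per year.
PV = PMT × [(1 − (1+r)^−n)/r] × (1+r) = 4,651 × [1 − (1+r)^−31] / r × (1+r) = ¥66,668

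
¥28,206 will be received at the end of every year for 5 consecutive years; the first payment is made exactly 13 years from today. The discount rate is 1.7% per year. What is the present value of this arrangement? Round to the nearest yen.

Ordinary annuity of 5 payments, first payment at period 13.
Periodic rate r = 0.017 per year.
The ordinary-annuity PV formula values the stream one period before the first payment (period 12); discount that back 12 periods:
PV₀ = 28,206 × [1 − (1+r)^−5] / r × (1+r)^−12 = ¥109,552

¥109,552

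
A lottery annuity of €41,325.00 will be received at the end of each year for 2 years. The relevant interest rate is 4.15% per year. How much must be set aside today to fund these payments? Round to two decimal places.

This is an ordinary annuity: 2 payments of €41,325.00 at the end of each year.
Periodic rate r = 0.0415 per year.
PV = PMT × [(1 − (1+r)^−n)/r] = 41,325 × [1 − (1+r)^−2] / r = €77,775.66

€77,775.66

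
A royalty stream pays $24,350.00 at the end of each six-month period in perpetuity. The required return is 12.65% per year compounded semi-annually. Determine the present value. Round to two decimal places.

Periodic rate r = 0.1265/2 per half-year.
Level perpetuity: PV = PMT / r = 24,350 / (0.1265/2) = $384,980.24.

$384,980.24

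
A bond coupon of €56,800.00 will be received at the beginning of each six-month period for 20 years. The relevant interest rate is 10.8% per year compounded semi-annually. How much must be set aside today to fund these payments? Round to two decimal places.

This is an annuity due: 40 payments of €56,800.00 at the beginning of each six-month period.
Periodic rate r = 0.108/2 per half-year; n is counted in half-years.
PV = PMT × [(1 − (1+r)^−n)/r] × (1+r) = 56,800 × [1 − (1+r)^−40] / r × (1+r) = €973,391.43

€973,391.43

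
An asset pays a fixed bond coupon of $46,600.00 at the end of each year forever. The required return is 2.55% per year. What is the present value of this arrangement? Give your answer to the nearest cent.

Periodic rate r = 0.0255 per year.
Level perpetuity: PV = PMT / r = 46,600 / (0.0255) = $1,827,450.98.

$1,827,450.98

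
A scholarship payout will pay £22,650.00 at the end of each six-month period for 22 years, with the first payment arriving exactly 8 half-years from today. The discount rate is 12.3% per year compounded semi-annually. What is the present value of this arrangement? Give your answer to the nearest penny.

Ordinary annuity of 44 payments, first payment at period 8.
Periodic rate r = 0.123/2 per half-year; n is counted in half-years.
The ordinary-annuity PV formula values the stream one period before the first payment (period 7); discount that back 7 periods:
PV₀ = 22,650 × [1 − (1+r)^−44] / r × (1+r)^−7 = £224,973.25

£224,973.25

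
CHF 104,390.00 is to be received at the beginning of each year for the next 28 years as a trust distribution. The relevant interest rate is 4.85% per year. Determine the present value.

This is an annuity due: 28 payments of CHF 104,390.00 at the beginning of each year.
Periodic rate r = 0.0485 per year.
PV = PMT × [(1 − (1+r)^−n)/r] × (1+r) = 104,390 × [1 − (1+r)^−28] / r × (1+r) = CHF 1,657,564.43

CHF 1,657,564.43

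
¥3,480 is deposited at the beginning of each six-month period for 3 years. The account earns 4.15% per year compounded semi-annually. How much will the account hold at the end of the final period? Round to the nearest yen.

¥22,450

This is an annuity due: 6 deposits of ¥3,480 at the beginning of each six-month period.
Periodic rate r = 0.0415/2 per half-year; n is counted in half-years.
FV = PMT × [((1+r)^n − 1)/r] × (1+r) = 3,480 × [(1+r)^6 − 1] / r × (1+r) = ¥22,450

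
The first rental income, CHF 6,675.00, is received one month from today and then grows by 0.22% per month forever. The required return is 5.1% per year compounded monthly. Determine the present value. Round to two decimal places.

Periodic rate r = 0.051/12 per month.
Growing perpetuity (Gordon): PV = PMT₁ / (r − g) = 6,675 / (r − 0.0022) = CHF 3,256,097.56.

CHF 3,256,097.56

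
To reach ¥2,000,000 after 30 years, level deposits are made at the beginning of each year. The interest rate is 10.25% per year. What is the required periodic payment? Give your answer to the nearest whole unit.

Level annuity due; solve FV = PMT × [((1+r)^n − 1)/r] × (1+r) for PMT.
Periodic rate r = 0.1025 per year.
With n = 30: PMT = 2,000,000 / ([((1+r)^n − 1)/r] × (1+r)) = ¥10,518

¥10,518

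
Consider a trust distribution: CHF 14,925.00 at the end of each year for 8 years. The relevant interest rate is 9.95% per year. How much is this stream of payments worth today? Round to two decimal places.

CHF 79,768.91

This is an ordinary annuity: 8 payments of CHF 14,925.00 at the end of each year.
Periodic rate r = 0.0995 per year.
PV = PMT × [(1 − (1+r)^−n)/r] = 14,925 × [1 − (1+r)^−8] / r = CHF 79,768.91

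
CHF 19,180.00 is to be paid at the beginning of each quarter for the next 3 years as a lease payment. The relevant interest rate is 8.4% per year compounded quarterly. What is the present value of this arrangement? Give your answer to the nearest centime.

CHF 205,828.42

This is an annuity due: 12 payments of CHF 19,180.00 at the beginning of each quarter.
Periodic rate r = 0.084/4 per quarter; n is counted in quarters.
PV = PMT × [(1 − (1+r)^−n)/r] × (1+r) = 19,180 × [1 − (1+r)^−12] / r × (1+r) = CHF 205,828.42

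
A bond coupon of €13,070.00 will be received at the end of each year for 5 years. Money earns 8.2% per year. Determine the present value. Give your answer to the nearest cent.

€51,910.79

This is an ordinary annuity: 5 payments of €13,070.00 at the end of each year.
Periodic rate r = 0.082 per year.
PV = PMT × [(1 − (1+r)^−n)/r] = 13,070 × [1 − (1+r)^−5] / r = €51,910.79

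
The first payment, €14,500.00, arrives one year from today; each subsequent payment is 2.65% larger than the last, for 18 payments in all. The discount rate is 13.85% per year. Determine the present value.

€109,391.09

Periodic rate r = 0.1385 per year.
Growing ordinary annuity: PV = PMT₁ × [1 − ((1+g)/(1+r))^n] / (r − g) = 14,500 × [1 − ((1+0.0265)/(1+r))^18] / (r − 0.0265) = €109,391.09.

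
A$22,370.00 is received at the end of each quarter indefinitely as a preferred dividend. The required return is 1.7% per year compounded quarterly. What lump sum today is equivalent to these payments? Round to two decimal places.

A$5,263,529.41

Periodic rate r = 0.017/4 per quarter.
Level perpetuity: PV = PMT / r = 22,370 / (0.017/4) = A$5,263,529.41.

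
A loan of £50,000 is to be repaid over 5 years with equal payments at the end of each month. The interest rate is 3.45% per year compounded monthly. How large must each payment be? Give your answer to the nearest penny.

Level ordinary annuity; solve PV = PMT × [(1 − (1+r)^−n)/r] for PMT.
Periodic rate r = 0.0345/12 per month; n is counted in months.
With n = 60: PMT = 50,000 / ([(1 − (1+r)^−n)/r]) = £908.47

£908.47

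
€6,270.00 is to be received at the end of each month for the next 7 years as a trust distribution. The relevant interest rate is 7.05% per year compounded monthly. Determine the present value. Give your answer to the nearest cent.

€414,761.16

This is an ordinary annuity: 84 payments of €6,270.00 at the end of each month.
Periodic rate r = 0.0705/12 per month; n is counted in months.
PV = PMT × [(1 − (1+r)^−n)/r] = 6,270 × [1 − (1+r)^−84] / r = €414,761.16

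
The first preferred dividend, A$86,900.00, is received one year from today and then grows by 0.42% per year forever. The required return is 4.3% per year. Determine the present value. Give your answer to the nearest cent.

A$2,239,690.72

Periodic rate r = 0.043 per year.
Growing perpetuity (Gordon): PV = PMT₁ / (r − g) = 86,900 / (r − 0.0042) = A$2,239,690.72.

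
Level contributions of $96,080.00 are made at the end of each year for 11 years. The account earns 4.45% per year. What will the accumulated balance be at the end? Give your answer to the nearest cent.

$1,326,405.17

This is an ordinary annuity: 11 deposits of $96,080.00 at the end of each year.
Periodic rate r = 0.0445 per year.
FV = PMT × [((1+r)^n − 1)/r] = 96,080 × [(1+r)^11 − 1] / r = $1,326,405.17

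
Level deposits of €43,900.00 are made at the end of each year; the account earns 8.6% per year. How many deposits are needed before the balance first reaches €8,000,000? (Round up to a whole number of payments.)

35 payments

Periodic rate r = 0.086 per year.
Ordinary annuity FV: 8,000,000 = 43,900 × [((1+r)^n − 1)/r].
(1+r)^n = 1 + 8,000,000 × r / 43,900, so n = ln(1 + 8,000,000·r/43,900) / ln(1+r) = 34.11.
Round up to a whole number of payments: n = 35.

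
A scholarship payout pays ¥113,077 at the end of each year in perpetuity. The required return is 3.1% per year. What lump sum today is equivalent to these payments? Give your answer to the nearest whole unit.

¥3,647,645

Periodic rate r = 0.031 per year.
Level perpetuity: PV = PMT / r = 113,077 / (0.031) = ¥3,647,645.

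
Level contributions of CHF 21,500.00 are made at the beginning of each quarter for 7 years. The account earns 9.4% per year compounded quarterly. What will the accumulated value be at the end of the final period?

CHF 858,001.84

This is an annuity due: 28 deposits of CHF 21,500.00 at the beginning of each quarter.
Periodic rate r = 0.094/4 per quarter; n is counted in quarters.
FV = PMT × [((1+r)^n − 1)/r] × (1+r) = 21,500 × [(1+r)^28 − 1] / r × (1+r) = CHF 858,001.84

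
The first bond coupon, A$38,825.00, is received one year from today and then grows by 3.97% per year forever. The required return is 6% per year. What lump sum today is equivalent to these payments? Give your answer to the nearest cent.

Periodic rate r = 0.06 per year.
Growing perpetuity (Gordon): PV = PMT₁ / (r − g) = 38,825 / (r − 0.0397) = A$1,912,561.58.

A$1,912,561.58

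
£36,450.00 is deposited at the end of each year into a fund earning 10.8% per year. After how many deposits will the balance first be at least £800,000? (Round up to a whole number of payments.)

12 payments

Periodic rate r = 0.108 per year.
Ordinary annuity FV: 800,000 = 36,450 × [((1+r)^n − 1)/r].
(1+r)^n = 1 + 800,000 × r / 36,450, so n = ln(1 + 800,000·r/36,450) / ln(1+r) = 11.85.
Round up to a whole number of payments: n = 12.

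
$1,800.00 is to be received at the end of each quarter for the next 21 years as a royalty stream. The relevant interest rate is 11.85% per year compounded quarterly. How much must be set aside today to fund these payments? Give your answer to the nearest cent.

This is an ordinary annuity: 84 payments of $1,800.00 at the end of each quarter.
Periodic rate r = 0.1185/4 per quarter; n is counted in quarters.
PV = PMT × [(1 − (1+r)^−n)/r] = 1,800 × [1 − (1+r)^−84] / r = $55,528.65

$55,528.65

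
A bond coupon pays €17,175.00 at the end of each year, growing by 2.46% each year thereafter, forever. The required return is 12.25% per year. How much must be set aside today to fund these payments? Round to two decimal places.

€175,434.12

Periodic rate r = 0.1225 per year.
Growing perpetuity (Gordon): PV = PMT₁ / (r − g) = 17,175 / (r − 0.0246) = €175,434.12.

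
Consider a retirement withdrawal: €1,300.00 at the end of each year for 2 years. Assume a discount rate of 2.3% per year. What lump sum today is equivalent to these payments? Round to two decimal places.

This is an ordinary annuity: 2 payments of €1,300.00 at the end of each year.
Periodic rate r = 0.023 per year.
PV = PMT × [(1 − (1+r)^−n)/r] = 1,300 × [1 − (1+r)^−2] / r = €2,512.97

€2,512.97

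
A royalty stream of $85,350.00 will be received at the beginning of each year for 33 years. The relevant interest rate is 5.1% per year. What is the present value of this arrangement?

This is an annuity due: 33 payments of $85,350.00 at the beginning of each year.
Periodic rate r = 0.051 per year.
PV = PMT × [(1 − (1+r)^−n)/r] × (1+r) = 85,350 × [1 − (1+r)^−33] / r × (1+r) = $1,418,199.57

$1,418,199.57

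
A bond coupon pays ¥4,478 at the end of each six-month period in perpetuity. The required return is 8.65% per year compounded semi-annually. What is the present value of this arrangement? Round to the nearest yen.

¥103,538

Periodic rate r = 0.0865/2 per half-year.
Level perpetuity: PV = PMT / r = 4,478 / (0.0865/2) = ¥103,538.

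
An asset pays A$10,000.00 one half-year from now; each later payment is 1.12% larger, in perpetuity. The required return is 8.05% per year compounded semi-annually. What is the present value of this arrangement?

A$344,234.08

Periodic rate r = 0.0805/2 per half-year.
Growing perpetuity (Gordon): PV = PMT₁ / (r − g) = 10,000 / (r − 0.0112) = A$344,234.08.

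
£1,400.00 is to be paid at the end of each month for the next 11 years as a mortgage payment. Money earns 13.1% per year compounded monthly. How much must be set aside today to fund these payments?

This is an ordinary annuity: 132 payments of £1,400.00 at the end of each month.
Periodic rate r = 0.131/12 per month; n is counted in months.
PV = PMT × [(1 − (1+r)^−n)/r] = 1,400 × [1 − (1+r)^−132] / r = £97,652.06

£97,652.06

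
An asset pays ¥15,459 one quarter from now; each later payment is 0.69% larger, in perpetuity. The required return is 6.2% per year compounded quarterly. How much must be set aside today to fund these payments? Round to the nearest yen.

Periodic rate r = 0.062/4 per quarter.
Growing perpetuity (Gordon): PV = PMT₁ / (r − g) = 15,459 / (r − 0.0069) = ¥1,797,558.

¥1,797,558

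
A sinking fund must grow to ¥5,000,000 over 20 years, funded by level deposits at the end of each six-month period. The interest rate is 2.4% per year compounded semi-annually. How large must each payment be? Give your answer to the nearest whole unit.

Level ordinary annuity; solve FV = PMT × [((1+r)^n − 1)/r] for PMT.
Periodic rate r = 0.024/2 per half-year; n is counted in half-years.
With n = 40: PMT = 5,000,000 / ([((1+r)^n − 1)/r]) = ¥98,125

¥98,125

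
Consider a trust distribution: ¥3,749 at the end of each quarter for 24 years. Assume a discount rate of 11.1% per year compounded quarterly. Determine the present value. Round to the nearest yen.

¥125,339

This is an ordinary annuity: 96 payments of ¥3,749 at the end of each quarter.
Periodic rate r = 0.111/4 per quarter; n is counted in quarters.
PV = PMT × [(1 − (1+r)^−n)/r] = 3,749 × [1 − (1+r)^−96] / r = ¥125,339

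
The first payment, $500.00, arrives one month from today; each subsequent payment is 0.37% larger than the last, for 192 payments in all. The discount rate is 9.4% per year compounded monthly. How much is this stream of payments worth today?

Periodic rate r = 0.094/12 per month; n is counted in months.
Growing ordinary annuity: PV = PMT₁ × [1 − ((1+g)/(1+r))^n] / (r − g) = 500 × [1 − ((1+0.0037)/(1+r))^192] / (r − 0.0037) = $66,015.03.

$66,015.03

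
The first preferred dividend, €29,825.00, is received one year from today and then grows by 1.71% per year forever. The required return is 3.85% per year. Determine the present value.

Periodic rate r = 0.0385 per year.
Growing perpetuity (Gordon): PV = PMT₁ / (r − g) = 29,825 / (r − 0.0171) = €1,393,691.59.

€1,393,691.59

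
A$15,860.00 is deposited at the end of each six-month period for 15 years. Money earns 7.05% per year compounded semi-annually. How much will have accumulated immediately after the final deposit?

This is an ordinary annuity: 30 deposits of A$15,860.00 at the end of each six-month period.
Periodic rate r = 0.0705/2 per half-year; n is counted in half-years.
FV = PMT × [((1+r)^n − 1)/r] = 15,860 × [(1+r)^30 − 1] / r = A$822,112.29

A$822,112.29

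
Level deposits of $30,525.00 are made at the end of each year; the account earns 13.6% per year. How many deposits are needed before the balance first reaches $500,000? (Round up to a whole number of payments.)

10 payments

Periodic rate r = 0.136 per year.
Ordinary annuity FV: 500,000 = 30,525 × [((1+r)^n − 1)/r].
(1+r)^n = 1 + 500,000 × r / 30,525, so n = ln(1 + 500,000·r/30,525) / ln(1+r) = 9.19.
Round up to a whole number of payments: n = 10.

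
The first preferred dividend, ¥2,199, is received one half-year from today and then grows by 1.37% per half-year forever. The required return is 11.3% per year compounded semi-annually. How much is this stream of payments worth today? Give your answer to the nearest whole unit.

Periodic rate r = 0.113/2 per half-year.
Growing perpetuity (Gordon): PV = PMT₁ / (r − g) = 2,199 / (r − 0.0137) = ¥51,379.

¥51,379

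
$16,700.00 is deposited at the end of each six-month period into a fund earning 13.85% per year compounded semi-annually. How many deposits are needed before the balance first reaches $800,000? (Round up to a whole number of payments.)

Periodic rate r = 0.1385/2 per half-year; n is counted in half-years.
Ordinary annuity FV: 800,000 = 16,700 × [((1+r)^n − 1)/r].
(1+r)^n = 1 + 800,000 × r / 16,700, so n = ln(1 + 800,000·r/16,700) / ln(1+r) = 21.84.
Round up to a whole number of payments: n = 22.

22 payments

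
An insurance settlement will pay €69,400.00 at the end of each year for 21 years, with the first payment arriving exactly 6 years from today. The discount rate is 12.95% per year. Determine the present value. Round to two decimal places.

€268,916.57

Ordinary annuity of 21 payments, first payment at period 6.
Periodic rate r = 0.1295 per year.
The ordinary-annuity PV formula values the stream one period before the first payment (period 5); discount that back 5 periods:
PV₀ = 69,400 × [1 − (1+r)^−21] / r × (1+r)^−5 = €268,916.57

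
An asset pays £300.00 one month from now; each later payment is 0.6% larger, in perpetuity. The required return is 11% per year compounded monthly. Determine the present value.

£94,736.84

Periodic rate r = 0.11/12 per month.
Growing perpetuity (Gordon): PV = PMT₁ / (r − g) = 300 / (r − 0.006) = £94,736.84.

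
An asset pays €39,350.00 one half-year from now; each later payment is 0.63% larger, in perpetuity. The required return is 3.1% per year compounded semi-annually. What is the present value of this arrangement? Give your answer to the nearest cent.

Periodic rate r = 0.031/2 per half-year.
Growing perpetuity (Gordon): PV = PMT₁ / (r − g) = 39,350 / (r − 0.0063) = €4,277,173.91.

€4,277,173.91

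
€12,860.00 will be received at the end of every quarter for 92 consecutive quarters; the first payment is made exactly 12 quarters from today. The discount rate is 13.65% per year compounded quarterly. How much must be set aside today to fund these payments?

Ordinary annuity of 92 payments, first payment at period 12.
Periodic rate r = 0.1365/4 per quarter; n is counted in quarters.
The ordinary-annuity PV formula values the stream one period before the first payment (period 11); discount that back 11 periods:
PV₀ = 12,860 × [1 − (1+r)^−92] / r × (1+r)^−11 = €248,645.29

€248,645.29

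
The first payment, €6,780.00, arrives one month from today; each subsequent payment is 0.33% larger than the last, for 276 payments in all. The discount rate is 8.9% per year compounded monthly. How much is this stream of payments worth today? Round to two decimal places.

Periodic rate r = 0.089/12 per month; n is counted in months.
Growing ordinary annuity: PV = PMT₁ × [1 − ((1+g)/(1+r))^n] / (r − g) = 6,780 × [1 − ((1+0.0033)/(1+r))^276] / (r − 0.0033) = €1,115,017.17.

€1,115,017.17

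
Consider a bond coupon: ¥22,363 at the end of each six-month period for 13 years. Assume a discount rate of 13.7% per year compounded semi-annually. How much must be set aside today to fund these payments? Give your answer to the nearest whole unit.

¥268,163

This is an ordinary annuity: 26 payments of ¥22,363 at the end of each six-month period.
Periodic rate r = 0.137/2 per half-year; n is counted in half-years.
PV = PMT × [(1 − (1+r)^−n)/r] = 22,363 × [1 − (1+r)^−26] / r = ¥268,163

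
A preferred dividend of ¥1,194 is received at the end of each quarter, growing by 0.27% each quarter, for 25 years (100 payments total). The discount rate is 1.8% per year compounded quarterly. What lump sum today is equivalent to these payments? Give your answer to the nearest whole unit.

Periodic rate r = 0.018/4 per quarter; n is counted in quarters.
Growing ordinary annuity: PV = PMT₁ × [1 − ((1+g)/(1+r))^n] / (r − g) = 1,194 × [1 − ((1+0.0027)/(1+r))^100] / (r − 0.0027) = ¥108,913.

¥108,913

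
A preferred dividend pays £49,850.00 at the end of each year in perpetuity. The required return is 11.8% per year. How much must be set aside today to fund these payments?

Periodic rate r = 0.118 per year.
Level perpetuity: PV = PMT / r = 49,850 / (0.118) = £422,457.63.

£422,457.63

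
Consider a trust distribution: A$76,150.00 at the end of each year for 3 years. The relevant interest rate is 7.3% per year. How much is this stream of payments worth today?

A$198,751.35

This is an ordinary annuity: 3 payments of A$76,150.00 at the end of each year.
Periodic rate r = 0.073 per year.
PV = PMT × [(1 − (1+r)^−n)/r] = 76,150 × [1 − (1+r)^−3] / r = A$198,751.35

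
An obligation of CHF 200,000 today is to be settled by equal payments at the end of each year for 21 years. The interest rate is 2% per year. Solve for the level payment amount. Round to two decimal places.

Level ordinary annuity; solve PV = PMT × [(1 − (1+r)^−n)/r] for PMT.
Periodic rate r = 0.02 per year.
With n = 21: PMT = 200,000 / ([(1 − (1+r)^−n)/r]) = CHF 11,756.95

CHF 11,756.95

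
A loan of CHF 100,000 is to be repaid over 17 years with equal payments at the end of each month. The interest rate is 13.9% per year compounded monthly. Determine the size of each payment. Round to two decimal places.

CHF 1,280.53

Level ordinary annuity; solve PV = PMT × [(1 − (1+r)^−n)/r] for PMT.
Periodic rate r = 0.139/12 per month; n is counted in months.
With n = 204: PMT = 100,000 / ([(1 − (1+r)^−n)/r]) = CHF 1,280.53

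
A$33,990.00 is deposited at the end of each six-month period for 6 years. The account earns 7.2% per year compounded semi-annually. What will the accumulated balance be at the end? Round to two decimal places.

A$499,163.63

This is an ordinary annuity: 12 deposits of A$33,990.00 at the end of each six-month period.
Periodic rate r = 0.072/2 per half-year; n is counted in half-years.
FV = PMT × [((1+r)^n − 1)/r] = 33,990 × [(1+r)^12 − 1] / r = A$499,163.63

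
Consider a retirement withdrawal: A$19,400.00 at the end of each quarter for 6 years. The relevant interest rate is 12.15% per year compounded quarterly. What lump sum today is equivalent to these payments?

This is an ordinary annuity: 24 payments of A$19,400.00 at the end of each quarter.
Periodic rate r = 0.1215/4 per quarter; n is counted in quarters.
PV = PMT × [(1 − (1+r)^−n)/r] = 19,400 × [1 − (1+r)^−24] / r = A$327,226.24

A$327,226.24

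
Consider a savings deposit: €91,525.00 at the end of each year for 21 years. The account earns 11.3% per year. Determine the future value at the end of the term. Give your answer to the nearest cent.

€6,861,181.36

This is an ordinary annuity: 21 deposits of €91,525.00 at the end of each year.
Periodic rate r = 0.113 per year.
FV = PMT × [((1+r)^n − 1)/r] = 91,525 × [(1+r)^21 − 1] / r = €6,861,181.36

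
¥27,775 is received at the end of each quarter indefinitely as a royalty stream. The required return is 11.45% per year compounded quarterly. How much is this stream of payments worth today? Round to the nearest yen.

¥970,306

Periodic rate r = 0.1145/4 per quarter.
Level perpetuity: PV = PMT / r = 27,775 / (0.1145/4) = ¥970,306.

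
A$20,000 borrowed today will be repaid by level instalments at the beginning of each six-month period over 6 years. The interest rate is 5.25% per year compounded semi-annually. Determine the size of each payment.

A$1,914.28

Level annuity due; solve PV = PMT × [(1 − (1+r)^−n)/r] × (1+r) for PMT.
Periodic rate r = 0.0525/2 per half-year; n is counted in half-years.
With n = 12: PMT = 20,000 / ([(1 − (1+r)^−n)/r] × (1+r)) = A$1,914.28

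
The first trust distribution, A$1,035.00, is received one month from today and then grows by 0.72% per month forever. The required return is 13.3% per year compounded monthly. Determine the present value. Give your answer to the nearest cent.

A$266,523.61

Periodic rate r = 0.133/12 per month.
Growing perpetuity (Gordon): PV = PMT₁ / (r − g) = 1,035 / (r − 0.0072) = A$266,523.61.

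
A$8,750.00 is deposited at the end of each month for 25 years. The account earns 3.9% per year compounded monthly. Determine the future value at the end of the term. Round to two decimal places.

This is an ordinary annuity: 300 deposits of A$8,750.00 at the end of each month.
Periodic rate r = 0.039/12 per month; n is counted in months.
FV = PMT × [((1+r)^n − 1)/r] = 8,750 × [(1+r)^300 − 1] / r = A$4,434,174.66

A$4,434,174.66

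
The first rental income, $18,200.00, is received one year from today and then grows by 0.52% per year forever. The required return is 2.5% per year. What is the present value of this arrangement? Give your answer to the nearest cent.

Periodic rate r = 0.025 per year.
Growing perpetuity (Gordon): PV = PMT₁ / (r − g) = 18,200 / (r − 0.0052) = $919,191.92.

$919,191.92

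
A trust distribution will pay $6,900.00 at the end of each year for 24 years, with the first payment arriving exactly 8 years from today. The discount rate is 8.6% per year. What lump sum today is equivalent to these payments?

Ordinary annuity of 24 payments, first payment at period 8.
Periodic rate r = 0.086 per year.
The ordinary-annuity PV formula values the stream one period before the first payment (period 7); discount that back 7 periods:
PV₀ = 6,900 × [1 − (1+r)^−24] / r × (1+r)^−7 = $38,816.49

$38,816.49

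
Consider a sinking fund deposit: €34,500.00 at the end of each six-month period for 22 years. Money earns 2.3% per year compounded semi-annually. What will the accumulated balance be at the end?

€1,961,583.30

This is an ordinary annuity: 44 deposits of €34,500.00 at the end of each six-month period.
Periodic rate r = 0.023/2 per half-year; n is counted in half-years.
FV = PMT × [((1+r)^n − 1)/r] = 34,500 × [(1+r)^44 − 1] / r = €1,961,583.30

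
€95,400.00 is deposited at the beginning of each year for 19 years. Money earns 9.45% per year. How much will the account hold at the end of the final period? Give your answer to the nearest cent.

This is an annuity due: 19 deposits of €95,400.00 at the beginning of each year.
Periodic rate r = 0.0945 per year.
FV = PMT × [((1+r)^n − 1)/r] × (1+r) = 95,400 × [(1+r)^19 − 1] / r × (1+r) = €5,038,802.84

€5,038,802.84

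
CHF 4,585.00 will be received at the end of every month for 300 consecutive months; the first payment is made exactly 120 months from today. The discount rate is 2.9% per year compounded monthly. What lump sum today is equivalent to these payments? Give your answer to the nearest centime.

Ordinary annuity of 300 payments, first payment at period 120.
Periodic rate r = 0.029/12 per month; n is counted in months.
The ordinary-annuity PV formula values the stream one period before the first payment (period 119); discount that back 119 periods:
PV₀ = 4,585 × [1 − (1+r)^−300] / r × (1+r)^−119 = CHF 733,494.38

CHF 733,494.38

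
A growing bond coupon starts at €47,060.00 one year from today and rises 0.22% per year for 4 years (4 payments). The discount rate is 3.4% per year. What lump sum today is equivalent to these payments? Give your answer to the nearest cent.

Periodic rate r = 0.034 per year.
Growing ordinary annuity: PV = PMT₁ × [1 − ((1+g)/(1+r))^n] / (r − g) = 47,060 × [1 − ((1+0.0022)/(1+r))^4] / (r − 0.0022) = €173,822.90.

€173,822.90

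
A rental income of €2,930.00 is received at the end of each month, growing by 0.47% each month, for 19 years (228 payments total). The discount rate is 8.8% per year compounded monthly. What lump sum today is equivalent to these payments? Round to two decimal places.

€500,067.11

Periodic rate r = 0.088/12 per month; n is counted in months.
Growing ordinary annuity: PV = PMT₁ × [1 − ((1+g)/(1+r))^n] / (r − g) = 2,930 × [1 − ((1+0.0047)/(1+r))^228] / (r − 0.0047) = €500,067.11.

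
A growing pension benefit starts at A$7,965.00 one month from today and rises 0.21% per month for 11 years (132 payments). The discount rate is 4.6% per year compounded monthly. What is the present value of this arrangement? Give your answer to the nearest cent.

Periodic rate r = 0.046/12 per month; n is counted in months.
Growing ordinary annuity: PV = PMT₁ × [1 − ((1+g)/(1+r))^n] / (r − g) = 7,965 × [1 − ((1+0.0021)/(1+r))^132] / (r − 0.0021) = A$937,299.25.

A$937,299.25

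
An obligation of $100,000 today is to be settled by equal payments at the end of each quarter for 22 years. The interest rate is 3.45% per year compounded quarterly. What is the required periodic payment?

Level ordinary annuity; solve PV = PMT × [(1 − (1+r)^−n)/r] for PMT.
Periodic rate r = 0.0345/4 per quarter; n is counted in quarters.
With n = 88: PMT = 100,000 / ([(1 − (1+r)^−n)/r]) = $1,626.32

$1,626.32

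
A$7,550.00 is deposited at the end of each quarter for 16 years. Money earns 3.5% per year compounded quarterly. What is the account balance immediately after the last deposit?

This is an ordinary annuity: 64 deposits of A$7,550.00 at the end of each quarter.
Periodic rate r = 0.035/4 per quarter; n is counted in quarters.
FV = PMT × [((1+r)^n − 1)/r] = 7,550 × [(1+r)^64 − 1] / r = A$644,048.13

A$644,048.13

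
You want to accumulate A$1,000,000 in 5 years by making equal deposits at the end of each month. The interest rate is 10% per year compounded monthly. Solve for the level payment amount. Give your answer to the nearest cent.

Level ordinary annuity; solve FV = PMT × [((1+r)^n − 1)/r] for PMT.
Periodic rate r = 0.1/12 per month; n is counted in months.
With n = 60: PMT = 1,000,000 / ([((1+r)^n − 1)/r]) = A$12,913.71

A$12,913.71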